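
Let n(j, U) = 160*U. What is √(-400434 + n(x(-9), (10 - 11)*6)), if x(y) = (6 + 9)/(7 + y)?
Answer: I*√401394 ≈ 633.56*I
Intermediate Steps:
x(y) = 15/(7 + y)
√(-400434 + n(x(-9), (10 - 11)*6)) = √(-400434 + 160*((10 - 11)*6)) = √(-400434 + 160*(-1*6)) = √(-400434 + 160*(-6)) = √(-400434 - 960) = √(-401394) = I*√401394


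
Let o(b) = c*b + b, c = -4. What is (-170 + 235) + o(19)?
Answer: 8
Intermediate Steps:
o(b) = -3*b (o(b) = -4*b + b = -3*b)
(-170 + 235) + o(19) = (-170 + 235) - 3*19 = 65 - 57 = 8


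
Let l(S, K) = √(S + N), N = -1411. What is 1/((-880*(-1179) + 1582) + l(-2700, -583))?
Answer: 1039102/1079732970515 - I*√4111/1079732970515 ≈ 9.6237e-7 - 5.9382e-11*I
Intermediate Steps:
l(S, K) = √(-1411 + S) (l(S, K) = √(S - 1411) = √(-1411 + S))
1/((-880*(-1179) + 1582) + l(-2700, -583)) = 1/((-880*(-1179) + 1582) + √(-1411 - 2700)) = 1/((1037520 + 1582) + √(-4111)) = 1/(1039102 + I*√4111)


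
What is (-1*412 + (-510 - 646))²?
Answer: 2458624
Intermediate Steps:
(-1*412 + (-510 - 646))² = (-412 - 1156)² = (-1568)² = 2458624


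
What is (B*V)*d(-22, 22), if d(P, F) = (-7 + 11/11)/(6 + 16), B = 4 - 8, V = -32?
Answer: -384/11 ≈ -34.909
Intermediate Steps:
B = -4
d(P, F) = -3/11 (d(P, F) = (-7 + 11*(1/11))/22 = (-7 + 1)*(1/22) = -6*1/22 = -3/11)
(B*V)*d(-22, 22) = -4*(-32)*(-3/11) = 128*(-3/11) = -384/11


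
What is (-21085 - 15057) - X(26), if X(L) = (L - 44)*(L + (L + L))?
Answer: -34738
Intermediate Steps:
X(L) = 3*L*(-44 + L) (X(L) = (-44 + L)*(L + 2*L) = (-44 + L)*(3*L) = 3*L*(-44 + L))
(-21085 - 15057) - X(26) = (-21085 - 15057) - 3*26*(-44 + 26) = -36142 - 3*26*(-18) = -36142 - 1*(-1404) = -36142 + 1404 = -34738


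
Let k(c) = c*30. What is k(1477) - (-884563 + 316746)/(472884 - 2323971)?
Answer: 82021097153/1851087 ≈ 44310.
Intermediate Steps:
k(c) = 30*c
k(1477) - (-884563 + 316746)/(472884 - 2323971) = 30*1477 - (-884563 + 316746)/(472884 - 2323971) = 44310 - (-567817)/(-1851087) = 44310 - (-567817)*(-1)/1851087 = 44310 - 1*567817/1851087 = 44310 - 567817/1851087 = 82021097153/1851087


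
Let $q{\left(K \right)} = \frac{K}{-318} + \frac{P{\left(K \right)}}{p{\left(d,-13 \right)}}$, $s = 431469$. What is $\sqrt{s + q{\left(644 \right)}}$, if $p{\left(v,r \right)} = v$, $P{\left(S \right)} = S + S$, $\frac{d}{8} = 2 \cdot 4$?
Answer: $\frac{\sqrt{174534805938}}{636} \approx 656.88$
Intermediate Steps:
$d = 64$ ($d = 8 \cdot 2 \cdot 4 = 8 \cdot 8 = 64$)
$P{\left(S \right)} = 2 S$
$q{\left(K \right)} = \frac{143 K}{5088}$ ($q{\left(K \right)} = \frac{K}{-318} + \frac{2 K}{64} = K \left(- \frac{1}{318}\right) + 2 K \frac{1}{64} = - \frac{K}{318} + \frac{K}{32} = \frac{143 K}{5088}$)
$\sqrt{s + q{\left(644 \right)}} = \sqrt{431469 + \frac{143}{5088} \cdot 644} = \sqrt{431469 + \frac{23023}{1272}} = \sqrt{\frac{548851591}{1272}} = \frac{\sqrt{174534805938}}{636}$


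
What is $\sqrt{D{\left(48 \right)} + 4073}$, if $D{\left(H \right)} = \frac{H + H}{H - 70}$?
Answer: $\frac{\sqrt{492305}}{11} \approx 63.786$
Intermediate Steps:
$D{\left(H \right)} = \frac{2 H}{-70 + H}$
$\sqrt{D{\left(48 \right)} + 4073} = \sqrt{2 \cdot 48 \frac{1}{-70 + 48} + 4073} = \sqrt{2 \cdot 48 \frac{1}{-22} + 4073} = \sqrt{2 \cdot 48 \left(- \frac{1}{22}\right) + 4073} = \sqrt{- \frac{48}{11} + 4073} = \sqrt{\frac{44755}{11}} = \frac{\sqrt{492305}}{11}$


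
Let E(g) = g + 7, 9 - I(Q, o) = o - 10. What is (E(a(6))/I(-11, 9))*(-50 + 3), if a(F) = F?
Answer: -611/10 ≈ -61.100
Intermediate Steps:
I(Q, o) = 19 - o (I(Q, o) = 9 - (o - 10) = 9 - (-10 + o) = 9 + (10 - o) = 19 - o)
E(g) = 7 + g
(E(a(6))/I(-11, 9))*(-50 + 3) = ((7 + 6)/(19 - 1*9))*(-50 + 3) = (13/(19 - 9))*(-47) = (13/10)*(-47) = -611/10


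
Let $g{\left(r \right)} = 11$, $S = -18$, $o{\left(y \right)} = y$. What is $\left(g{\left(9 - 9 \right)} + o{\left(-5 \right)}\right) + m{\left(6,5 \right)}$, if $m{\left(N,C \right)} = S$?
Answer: $-12$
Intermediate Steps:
$m{\left(N,C \right)} = -18$
$\left(g{\left(9 - 9 \right)} + o{\left(-5 \right)}\right) + m{\left(6,5 \right)} = \left(11 - 5\right) - 18 = 6 - 18 = -12$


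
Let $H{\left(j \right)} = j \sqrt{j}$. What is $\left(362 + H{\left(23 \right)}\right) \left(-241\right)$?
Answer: $-87242 - 5543 \sqrt{23} \approx -1.1383 \cdot 10^{5}$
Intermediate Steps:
$H{\left(j \right)} = j^{\frac{3}{2}}$
$\left(362 + H{\left(23 \right)}\right) \left(-241\right) = \left(362 + 23^{\frac{3}{2}}\right) \left(-241\right) = \left(362 + 23 \sqrt{23}\right) \left(-241\right) = -87242 - 5543 \sqrt{23}$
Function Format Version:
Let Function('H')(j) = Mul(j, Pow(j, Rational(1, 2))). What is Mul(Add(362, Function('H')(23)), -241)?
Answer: Add(-87242, Mul(-5543, Pow(23, Rational(1, 2)))) ≈ -1.1383e+5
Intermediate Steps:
Function('H')(j) = Pow(j, Rational(3, 2))
Mul(Add(362, Function('H')(23)), -241) = Mul(Add(362, Pow(23, Rational(3, 2))), -241) = Mul(Add(362, Mul(23, Pow(23, Rational(1, 2)))), -241) = Add(-87242, Mul(-5543, Pow(23, Rational(1, 2))))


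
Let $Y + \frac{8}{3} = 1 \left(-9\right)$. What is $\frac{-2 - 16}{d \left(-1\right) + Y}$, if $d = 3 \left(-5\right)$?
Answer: $- \frac{27}{5} \approx -5.4$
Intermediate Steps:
$Y = - \frac{35}{3}$ ($Y = - \frac{8}{3} + 1 \left(-9\right) = - \frac{8}{3} - 9 = - \frac{35}{3} \approx -11.667$)
$d = -15$
$\frac{-2 - 16}{d \left(-1\right) + Y} = \frac{-2 - 16}{\left(-15\right) \left(-1\right) - \frac{35}{3}} = - \frac{18}{15 - \frac{35}{3}} = - \frac{18}{\frac{10}{3}} = \left(-18\right) \frac{3}{10} = - \frac{27}{5}$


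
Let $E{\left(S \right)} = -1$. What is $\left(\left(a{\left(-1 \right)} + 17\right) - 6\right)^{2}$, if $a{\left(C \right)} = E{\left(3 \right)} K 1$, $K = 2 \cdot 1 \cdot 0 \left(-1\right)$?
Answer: $121$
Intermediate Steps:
$K = 0$ ($K = 2 \cdot 0 \left(-1\right) = 0 \left(-1\right) = 0$)
$a{\left(C \right)} = 0$ ($a{\left(C \right)} = \left(-1\right) 0 \cdot 1 = 0 \cdot 1 = 0$)
$\left(\left(a{\left(-1 \right)} + 17\right) - 6\right)^{2} = \left(\left(0 + 17\right) - 6\right)^{2} = \left(17 - 6\right)^{2} = 11^{2} = 121$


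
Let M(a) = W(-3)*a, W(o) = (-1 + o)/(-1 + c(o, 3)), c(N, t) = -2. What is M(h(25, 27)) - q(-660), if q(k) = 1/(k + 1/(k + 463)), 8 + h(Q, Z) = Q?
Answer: 8842019/390063 ≈ 22.668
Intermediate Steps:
W(o) = 1/3 - o/3 (W(o) = (-1 + o)/(-1 - 2) = (-1 + o)/(-3) = (-1 + o)*(-1/3) = 1/3 - o/3)
h(Q, Z) = -8 + Q
q(k) = 1/(k + 1/(463 + k))
M(a) = 4*a/3 (M(a) = (1/3 - 1/3*(-3))*a = (1/3 + 1)*a = 4*a/3)
M(h(25, 27)) - q(-660) = 4*(-8 + 25)/3 - (463 - 660)/(1 + (-660)**2 + 463*(-660)) = (4/3)*17 - (-197)/(1 + 435600 - 305580) = 68/3 - (-197)/130021 = 68/3 - 1*(-197/130021) = 68/3 + 197/130021 = 8842019/390063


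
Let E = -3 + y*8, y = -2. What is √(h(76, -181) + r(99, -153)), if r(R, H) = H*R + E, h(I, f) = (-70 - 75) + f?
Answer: 2*I*√3873 ≈ 124.47*I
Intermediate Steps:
E = -19 (E = -3 - 2*8 = -3 - 16 = -19)
h(I, f) = -145 + f
r(R, H) = -19 + H*R (r(R, H) = H*R - 19 = -19 + H*R)
√(h(76, -181) + r(99, -153)) = √((-145 - 181) + (-19 - 153*99)) = √(-326 + (-19 - 15147)) = √(-326 - 15166) = √(-15492) = 2*I*√3873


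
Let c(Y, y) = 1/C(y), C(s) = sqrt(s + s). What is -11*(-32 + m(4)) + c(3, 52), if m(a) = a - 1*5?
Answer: 363 + sqrt(26)/52 ≈ 363.10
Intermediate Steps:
C(s) = sqrt(2)*sqrt(s) (C(s) = sqrt(2*s) = sqrt(2)*sqrt(s))
m(a) = -5 + a (m(a) = a - 5 = -5 + a)
c(Y, y) = sqrt(2)/(2*sqrt(y)) (c(Y, y) = 1/(sqrt(2)*sqrt(y)) = sqrt(2)/(2*sqrt(y)))
-11*(-32 + m(4)) + c(3, 52) = -11*(-32 + (-5 + 4)) + sqrt(2)/(2*sqrt(52)) = -11*(-32 - 1) + sqrt(2)*(sqrt(13)/26)/2 = -11*(-33) + sqrt(26)/52 = 363 + sqrt(26)/52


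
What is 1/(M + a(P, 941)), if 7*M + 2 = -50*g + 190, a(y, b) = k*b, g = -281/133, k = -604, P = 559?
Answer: -931/529107830 ≈ -1.7596e-6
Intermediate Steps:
g = -281/133 (g = -281*1/133 = -281/133 ≈ -2.1128)
a(y, b) = -604*b
M = 39054/931 (M = -2/7 + (-50*(-281/133) + 190)/7 = -2/7 + (14050/133 + 190)/7 = -2/7 + (⅐)*(39320/133) = -2/7 + 39320/931 = 39054/931 ≈ 41.948)
1/(M + a(P, 941)) = 1/(39054/931 - 604*941) = 1/(39054/931 - 568364) = 1/(-529107830/931) = -931/529107830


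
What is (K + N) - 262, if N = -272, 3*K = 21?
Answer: -527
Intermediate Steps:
K = 7 (K = (⅓)*21 = 7)
(K + N) - 262 = (7 - 272) - 262 = -265 - 262 = -527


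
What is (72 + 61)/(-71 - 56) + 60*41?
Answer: 312287/127 ≈ 2459.0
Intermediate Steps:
(72 + 61)/(-71 - 56) + 60*41 = 133/(-127) + 2460 = 133*(-1/127) + 2460 = -133/127 + 2460 = 312287/127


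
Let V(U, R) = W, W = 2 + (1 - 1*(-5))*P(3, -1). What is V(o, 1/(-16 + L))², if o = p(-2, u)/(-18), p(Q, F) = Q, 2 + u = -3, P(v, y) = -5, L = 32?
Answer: 784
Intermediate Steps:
u = -5 (u = -2 - 3 = -5)
W = -28 (W = 2 + (1 - 1*(-5))*(-5) = 2 + (1 + 5)*(-5) = 2 + 6*(-5) = 2 - 30 = -28)
o = ⅑ (o = -2/(-18) = -2*(-1/18) = ⅑ ≈ 0.11111)
V(U, R) = -28
V(o, 1/(-16 + L))² = (-28)² = 784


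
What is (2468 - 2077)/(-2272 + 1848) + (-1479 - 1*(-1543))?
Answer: 26745/424 ≈ 63.078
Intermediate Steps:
(2468 - 2077)/(-2272 + 1848) + (-1479 - 1*(-1543)) = 391/(-424) + (-1479 + 1543) = 391*(-1/424) + 64 = -391/424 + 64 = 26745/424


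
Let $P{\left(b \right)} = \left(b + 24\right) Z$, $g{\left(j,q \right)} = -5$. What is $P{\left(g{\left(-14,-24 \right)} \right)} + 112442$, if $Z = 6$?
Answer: $112556$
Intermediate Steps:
$P{\left(b \right)} = 144 + 6 b$ ($P{\left(b \right)} = \left(b + 24\right) 6 = \left(24 + b\right) 6 = 144 + 6 b$)
$P{\left(g{\left(-14,-24 \right)} \right)} + 112442 = \left(144 + 6 \left(-5\right)\right) + 112442 = \left(144 - 30\right) + 112442 = 114 + 112442 = 112556$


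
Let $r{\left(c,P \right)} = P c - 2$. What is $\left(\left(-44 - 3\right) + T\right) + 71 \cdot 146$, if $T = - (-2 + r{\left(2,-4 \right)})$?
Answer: $10331$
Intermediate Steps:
$r{\left(c,P \right)} = -2 + P c$
$T = 12$ ($T = - (-2 - 10) = \left(-1\right) \left(-12\right) = 12$)
$\left(\left(-44 - 3\right) + T\right) + 71 \cdot 146 = \left(\left(-44 - 3\right) + 12\right) + 71 \cdot 146 = \left(-47 + 12\right) + 10366 = -35 + 10366 = 10331$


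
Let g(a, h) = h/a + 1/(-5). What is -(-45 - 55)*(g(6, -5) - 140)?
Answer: -42310/3 ≈ -14103.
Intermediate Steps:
g(a, h) = -⅕ + h/a (g(a, h) = h/a + 1*(-⅕) = h/a - ⅕ = -⅕ + h/a)
-(-45 - 55)*(g(6, -5) - 140) = -(-45 - 55)*((-5 - ⅕*6)/6 - 140) = -(-100)*((-5 - 6/5)/6 - 140) = -(-100)*((⅙)*(-31/5) - 140) = -(-100)*(-31/30 - 140) = -(-100)*(-4231)/30 = -1*42310/3 = -42310/3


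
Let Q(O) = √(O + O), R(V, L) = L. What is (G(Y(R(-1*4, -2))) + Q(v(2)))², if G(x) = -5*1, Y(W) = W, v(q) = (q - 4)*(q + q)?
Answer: 9 - 40*I ≈ 9.0 - 40.0*I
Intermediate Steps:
v(q) = 2*q*(-4 + q) (v(q) = (-4 + q)*(2*q) = 2*q*(-4 + q))
Q(O) = √2*√O (Q(O) = √(2*O) = √2*√O)
G(x) = -5
(G(Y(R(-1*4, -2))) + Q(v(2)))² = (-5 + √2*√(2*2*(-4 + 2)))² = (-5 + √2*√(2*2*(-2)))² = (-5 + √2*√(-8))² = (-5 + √2*(2*I*√2))² = (-5 + 4*I)²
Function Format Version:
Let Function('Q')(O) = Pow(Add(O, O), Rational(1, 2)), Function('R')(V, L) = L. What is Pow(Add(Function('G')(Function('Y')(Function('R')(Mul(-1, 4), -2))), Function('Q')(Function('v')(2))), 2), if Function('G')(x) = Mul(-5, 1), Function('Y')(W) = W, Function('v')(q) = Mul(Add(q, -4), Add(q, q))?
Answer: Add(9, Mul(-40, I)) ≈ Add(9.0000, Mul(-40.000, I))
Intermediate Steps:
Function('v')(q) = Mul(2, q, Add(-4, q)) (Function('v')(q) = Mul(Add(-4, q), Mul(2, q)) = Mul(2, q, Add(-4, q)))
Function('Q')(O) = Mul(Pow(2, Rational(1, 2)), Pow(O, Rational(1, 2))) (Function('Q')(O) = Pow(Mul(2, O), Rational(1, 2)) = Mul(Pow(2, Rational(1, 2)), Pow(O, Rational(1, 2))))
Function('G')(x) = -5
Pow(Add(Function('G')(Function('Y')(Function('R')(Mul(-1, 4), -2))), Function('Q')(Function('v')(2))), 2) = Pow(Add(-5, Mul(Pow(2, Rational(1, 2)), Pow(Mul(2, 2, Add(-4, 2)), Rational(1, 2)))), 2) = Pow(Add(-5, Mul(Pow(2, Rational(1, 2)), Pow(Mul(2, 2, -2), Rational(1, 2)))), 2) = Pow(Add(-5, Mul(Pow(2, Rational(1, 2)), Pow(-8, Rational(1, 2)))), 2) = Pow(Add(-5, Mul(Pow(2, Rational(1, 2)), Mul(2, I, Pow(2, Rational(1, 2))))), 2) = Pow(Add(-5, Mul(4, I)), 2)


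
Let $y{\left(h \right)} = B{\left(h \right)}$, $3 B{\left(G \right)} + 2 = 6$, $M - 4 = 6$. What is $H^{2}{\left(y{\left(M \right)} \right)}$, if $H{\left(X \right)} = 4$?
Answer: $16$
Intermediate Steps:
$M = 10$ ($M = 4 + 6 = 10$)
$B{\left(G \right)} = \frac{4}{3}$ ($B{\left(G \right)} = - \frac{2}{3} + \frac{1}{3} \cdot 6 = - \frac{2}{3} + 2 = \frac{4}{3}$)
$y{\left(h \right)} = \frac{4}{3}$
$H^{2}{\left(y{\left(M \right)} \right)} = 4^{2} = 16$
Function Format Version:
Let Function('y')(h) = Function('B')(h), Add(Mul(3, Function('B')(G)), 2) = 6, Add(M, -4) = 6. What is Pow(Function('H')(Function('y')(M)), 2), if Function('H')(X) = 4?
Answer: 16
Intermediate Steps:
M = 10 (M = Add(4, 6) = 10)
Function('B')(G) = Rational(4, 3) (Function('B')(G) = Add(Rational(-2, 3), Mul(Rational(1, 3), 6)) = Add(Rational(-2, 3), 2) = Rational(4, 3))
Function('y')(h) = Rational(4, 3)
Pow(Function('H')(Function('y')(M)), 2) = Pow(4, 2) = 16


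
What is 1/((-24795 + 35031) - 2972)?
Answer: 1/7264 ≈ 0.00013767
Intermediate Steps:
1/((-24795 + 35031) - 2972) = 1/(10236 - 2972) = 1/7264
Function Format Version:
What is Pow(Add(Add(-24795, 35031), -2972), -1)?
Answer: Rational(1, 7264) ≈ 0.00013767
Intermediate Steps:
Pow(Add(Add(-24795, 35031), -2972), -1) = Pow(Add(10236, -2972), -1) = Pow(7264, -1) = Rational(1, 7264)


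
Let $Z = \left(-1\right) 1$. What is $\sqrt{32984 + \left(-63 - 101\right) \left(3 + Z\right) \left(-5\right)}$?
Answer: $8 \sqrt{541} \approx 186.08$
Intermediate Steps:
$Z = -1$
$\sqrt{32984 + \left(-63 - 101\right) \left(3 + Z\right) \left(-5\right)} = \sqrt{32984 + \left(-63 - 101\right) \left(3 - 1\right) \left(-5\right)} = \sqrt{32984 - 164 \cdot 2 \left(-5\right)} = \sqrt{32984 - -1640} = \sqrt{32984 + 1640} = \sqrt{34624} = 8 \sqrt{541}$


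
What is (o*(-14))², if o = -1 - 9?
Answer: 19600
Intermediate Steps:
o = -10
(o*(-14))² = (-10*(-14))² = 140² = 19600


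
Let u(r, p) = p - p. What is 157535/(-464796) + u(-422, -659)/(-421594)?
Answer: -157535/464796 ≈ -0.33893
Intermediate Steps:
u(r, p) = 0
157535/(-464796) + u(-422, -659)/(-421594) = 157535/(-464796) + 0/(-421594) = 157535*(-1/464796) + 0*(-1/421594) = -157535/464796 + 0 = -157535/464796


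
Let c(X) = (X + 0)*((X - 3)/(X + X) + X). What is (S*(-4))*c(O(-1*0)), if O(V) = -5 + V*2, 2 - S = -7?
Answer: -756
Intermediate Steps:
S = 9 (S = 2 - 1*(-7) = 2 + 7 = 9)
O(V) = -5 + 2*V
c(X) = X*(X + (-3 + X)/(2*X)) (c(X) = X*((-3 + X)/((2*X)) + X) = X*((-3 + X)*(1/(2*X)) + X) = X*((-3 + X)/(2*X) + X) = X*(X + (-3 + X)/(2*X)))
(S*(-4))*c(O(-1*0)) = (9*(-4))*(-3/2 + (-5 + 2*(-1*0))² + (-5 + 2*(-1*0))/2) = -36*(-3/2 + (-5 + 2*0)² + (-5 + 2*0)/2) = -36*(-3/2 + (-5 + 0)² + (-5 + 0)/2) = -36*(-3/2 + (-5)² + (½)*(-5)) = -36*(-3/2 + 25 - 5/2) = -36*21 = -756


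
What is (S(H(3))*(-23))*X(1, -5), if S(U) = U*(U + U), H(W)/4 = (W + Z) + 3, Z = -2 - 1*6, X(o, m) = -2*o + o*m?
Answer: 20608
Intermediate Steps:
X(o, m) = -2*o + m*o
Z = -8 (Z = -2 - 6 = -8)
H(W) = -20 + 4*W (H(W) = 4*((W - 8) + 3) = 4*((-8 + W) + 3) = 4*(-5 + W) = -20 + 4*W)
S(U) = 2*U² (S(U) = U*(2*U) = 2*U²)
(S(H(3))*(-23))*X(1, -5) = ((2*(-20 + 4*3)²)*(-23))*(1*(-2 - 5)) = ((2*(-20 + 12)²)*(-23))*(1*(-7)) = ((2*(-8)²)*(-23))*(-7) = ((2*64)*(-23))*(-7) = (128*(-23))*(-7) = -2944*(-7) = 20608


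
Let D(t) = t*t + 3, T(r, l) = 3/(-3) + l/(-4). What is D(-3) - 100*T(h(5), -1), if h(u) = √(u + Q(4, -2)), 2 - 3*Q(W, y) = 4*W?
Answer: 87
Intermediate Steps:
Q(W, y) = ⅔ - 4*W/3
h(u) = √(-14/3 + u) (h(u) = √(u + (⅔ - 4/3*4)) = √(u + (⅔ - 16/3)) = √(u - 14/3) = √(-14/3 + u))
T(r, l) = -1 - l/4 (T(r, l) = 3*(-⅓) + l*(-¼) = -1 - l/4)
D(t) = 3 + t² (D(t) = t² + 3 = 3 + t²)
D(-3) - 100*T(h(5), -1) = (3 + (-3)²) - 100*(-1 - ¼*(-1)) = (3 + 9) - 100*(-1 + ¼) = 12 - 100*(-¾) = 12 + 75 = 87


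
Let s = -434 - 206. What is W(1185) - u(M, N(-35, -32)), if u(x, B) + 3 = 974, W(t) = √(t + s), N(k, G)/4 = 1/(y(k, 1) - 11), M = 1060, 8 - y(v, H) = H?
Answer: -971 + √545 ≈ -947.65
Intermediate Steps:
y(v, H) = 8 - H
s = -640
N(k, G) = -1 (N(k, G) = 4/((8 - 1*1) - 11) = 4/((8 - 1) - 11) = 4/(7 - 11) = 4/(-4) = 4*(-¼) = -1)
W(t) = √(-640 + t) (W(t) = √(t - 640) = √(-640 + t))
u(x, B) = 971 (u(x, B) = -3 + 974 = 971)
W(1185) - u(M, N(-35, -32)) = √(-640 + 1185) - 1*971 = √545 - 971 = -971 + √545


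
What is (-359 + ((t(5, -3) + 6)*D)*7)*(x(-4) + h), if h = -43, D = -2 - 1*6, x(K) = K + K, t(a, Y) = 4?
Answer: 46869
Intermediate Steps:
x(K) = 2*K
D = -8 (D = -2 - 6 = -8)
(-359 + ((t(5, -3) + 6)*D)*7)*(x(-4) + h) = (-359 + ((4 + 6)*(-8))*7)*(2*(-4) - 43) = (-359 + (10*(-8))*7)*(-8 - 43) = (-359 - 80*7)*(-51) = (-359 - 560)*(-51) = -919*(-51) = 46869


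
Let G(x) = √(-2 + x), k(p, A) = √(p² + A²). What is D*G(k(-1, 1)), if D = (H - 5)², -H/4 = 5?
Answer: 625*√(-2 + √2) ≈ 478.35*I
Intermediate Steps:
H = -20 (H = -4*5 = -20)
k(p, A) = √(A² + p²)
D = 625 (D = (-20 - 5)² = (-25)² = 625)
D*G(k(-1, 1)) = 625*√(-2 + √(1² + (-1)²)) = 625*√(-2 + √(1 + 1)) = 625*√(-2 + √2)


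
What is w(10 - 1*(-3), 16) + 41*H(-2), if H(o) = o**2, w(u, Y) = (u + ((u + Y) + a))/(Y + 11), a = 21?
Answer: 499/3 ≈ 166.33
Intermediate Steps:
w(u, Y) = (21 + Y + 2*u)/(11 + Y) (w(u, Y) = (u + ((u + Y) + 21))/(Y + 11) = (u + ((Y + u) + 21))/(11 + Y) = (u + (21 + Y + u))/(11 + Y) = (21 + Y + 2*u)/(11 + Y))
w(10 - 1*(-3), 16) + 41*H(-2) = (21 + 16 + 2*(10 - 1*(-3)))/(11 + 16) + 41*(-2)**2 = (21 + 16 + 2*(10 + 3))/27 + 41*4 = (21 + 16 + 2*13)/27 + 164 = (21 + 16 + 26)/27 + 164 = (1/27)*63 + 164 = 7/3 + 164 = 499/3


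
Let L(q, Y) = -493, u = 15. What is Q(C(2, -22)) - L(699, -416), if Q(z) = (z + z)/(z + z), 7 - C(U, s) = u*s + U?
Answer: 494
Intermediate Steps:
C(U, s) = 7 - U - 15*s (C(U, s) = 7 - (15*s + U) = 7 - (U + 15*s) = 7 + (-U - 15*s) = 7 - U - 15*s)
Q(z) = 1 (Q(z) = (2*z)/((2*z)) = (2*z)*(1/(2*z)) = 1)
Q(C(2, -22)) - L(699, -416) = 1 - 1*(-493) = 1 + 493 = 494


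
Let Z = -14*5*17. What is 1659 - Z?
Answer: 2849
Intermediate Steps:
Z = -1190 (Z = -70*17 = -1190)
1659 - Z = 1659 - 1*(-1190) = 1659 + 1190 = 2849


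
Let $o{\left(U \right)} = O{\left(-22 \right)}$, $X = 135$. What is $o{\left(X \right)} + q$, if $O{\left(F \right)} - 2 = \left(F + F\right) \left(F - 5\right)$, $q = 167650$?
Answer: $168840$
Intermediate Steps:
$O{\left(F \right)} = 2 + 2 F \left(-5 + F\right)$ ($O{\left(F \right)} = 2 + \left(F + F\right) \left(F - 5\right) = 2 + 2 F \left(-5 + F\right)$)
$o{\left(U \right)} = 1190$ ($o{\left(U \right)} = 2 - -220 + 2 \left(-22\right)^{2} = 2 + 220 + 2 \cdot 484 = 2 + 220 + 968 = 1190$)
$o{\left(X \right)} + q = 1190 + 167650 = 168840$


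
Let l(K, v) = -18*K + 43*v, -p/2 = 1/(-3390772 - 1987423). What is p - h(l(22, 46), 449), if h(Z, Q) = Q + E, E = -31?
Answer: -2248085508/5378195 ≈ -418.00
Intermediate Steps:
p = 2/5378195 (p = -2/(-3390772 - 1987423) = -2/(-5378195) = -2*(-1/5378195) = 2/5378195 ≈ 3.7187e-7)
h(Z, Q) = -31 + Q (h(Z, Q) = Q - 31 = -31 + Q)
p - h(l(22, 46), 449) = 2/5378195 - (-31 + 449) = 2/5378195 - 1*418 = 2/5378195 - 418 = -2248085508/5378195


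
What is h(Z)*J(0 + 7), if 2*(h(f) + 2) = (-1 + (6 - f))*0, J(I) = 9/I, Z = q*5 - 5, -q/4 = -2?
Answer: -18/7 ≈ -2.5714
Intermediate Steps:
q = 8 (q = -4*(-2) = 8)
Z = 35 (Z = 8*5 - 5 = 40 - 5 = 35)
h(f) = -2 (h(f) = -2 + ((-1 + (6 - f))*0)/2 = -2 + ((5 - f)*0)/2 = -2 + (1/2)*0 = -2 + 0 = -2)
h(Z)*J(0 + 7) = -18/(0 + 7) = -18/7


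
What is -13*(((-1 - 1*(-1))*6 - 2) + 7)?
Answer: -65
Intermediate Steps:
-13*(((-1 - 1*(-1))*6 - 2) + 7) = -13*(((-1 + 1)*6 - 2) + 7) = -13*((0*6 - 2) + 7) = -13*((0 - 2) + 7) = -13*(-2 + 7) = -13*5 = -65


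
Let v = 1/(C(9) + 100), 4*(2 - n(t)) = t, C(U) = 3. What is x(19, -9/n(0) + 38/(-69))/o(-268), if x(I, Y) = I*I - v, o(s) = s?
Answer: -18591/13802 ≈ -1.3470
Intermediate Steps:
n(t) = 2 - t/4
v = 1/103 (v = 1/(3 + 100) = 1/103 ≈ 0.0097087)
x(I, Y) = -1/103 + I² (x(I, Y) = I*I - 1*1/103 = I² - 1/103 = -1/103 + I²)
x(19, -9/n(0) + 38/(-69))/o(-268) = (-1/103 + 19²)/(-268) = (-1/103 + 361)*(-1/268) = (37182/103)*(-1/268) = -18591/13802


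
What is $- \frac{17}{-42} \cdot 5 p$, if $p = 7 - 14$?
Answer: $- \frac{85}{6} \approx -14.167$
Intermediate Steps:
$p = -7$ ($p = 7 - 14 = -7$)
$- \frac{17}{-42} \cdot 5 p = - \frac{17}{-42} \cdot 5 \left(-7\right) = \left(-17\right) \left(- \frac{1}{42}\right) 5 \left(-7\right) = \frac{17}{42} \cdot 5 \left(-7\right) = \frac{85}{42} \left(-7\right) = - \frac{85}{6}$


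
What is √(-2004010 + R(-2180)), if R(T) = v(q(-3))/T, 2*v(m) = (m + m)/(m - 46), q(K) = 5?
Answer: I*√160096038249971/8938 ≈ 1415.6*I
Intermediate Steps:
v(m) = m/(-46 + m) (v(m) = ((m + m)/(m - 46))/2 = ((2*m)/(-46 + m))/2 = (2*m/(-46 + m))/2 = m/(-46 + m))
R(T) = -5/(41*T) (R(T) = (5/(-46 + 5))/T = (5/(-41))/T = (5*(-1/41))/T = -5/(41*T))
√(-2004010 + R(-2180)) = √(-2004010 - 5/41/(-2180)) = √(-2004010 - 5/41*(-1/2180)) = √(-2004010 + 1/17876) = √(-35823682759/17876) = I*√160096038249971/8938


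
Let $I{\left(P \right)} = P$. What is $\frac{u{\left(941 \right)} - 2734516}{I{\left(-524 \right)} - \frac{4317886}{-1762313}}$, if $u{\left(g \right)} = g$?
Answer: $\frac{4817414758975}{919134126} \approx 5241.3$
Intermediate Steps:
$\frac{u{\left(941 \right)} - 2734516}{I{\left(-524 \right)} - \frac{4317886}{-1762313}} = \frac{941 - 2734516}{-524 - \frac{4317886}{-1762313}} = - \frac{2733575}{-524 - - \frac{4317886}{1762313}} = - \frac{2733575}{-524 + \frac{4317886}{1762313}} = - \frac{2733575}{- \frac{919134126}{1762313}} = \left(-2733575\right) \left(- \frac{1762313}{919134126}\right) = \frac{4817414758975}{919134126}$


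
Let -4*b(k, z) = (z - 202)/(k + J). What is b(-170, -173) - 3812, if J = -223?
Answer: -1997613/524 ≈ -3812.2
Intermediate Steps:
b(k, z) = -(-202 + z)/(4*(-223 + k)) (b(k, z) = -(z - 202)/(4*(k - 223)) = -(-202 + z)/(4*(-223 + k)))
b(-170, -173) - 3812 = (202 - 1*(-173))/(4*(-223 - 170)) - 3812 = (1/4)*(202 + 173)/(-393) - 3812 = (1/4)*(-1/393)*375 - 3812 = -125/524 - 3812 = -1997613/524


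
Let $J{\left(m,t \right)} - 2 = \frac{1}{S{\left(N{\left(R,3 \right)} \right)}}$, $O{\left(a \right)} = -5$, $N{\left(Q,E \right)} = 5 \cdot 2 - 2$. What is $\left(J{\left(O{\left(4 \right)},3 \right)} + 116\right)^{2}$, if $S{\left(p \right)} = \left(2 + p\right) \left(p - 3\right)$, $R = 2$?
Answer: $\frac{34821801}{2500} \approx 13929.0$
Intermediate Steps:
$N{\left(Q,E \right)} = 8$ ($N{\left(Q,E \right)} = 10 - 2 = 8$)
$S{\left(p \right)} = \left(-3 + p\right) \left(2 + p\right)$ ($S{\left(p \right)} = \left(2 + p\right) \left(-3 + p\right) = \left(-3 + p\right) \left(2 + p\right)$)
$J{\left(m,t \right)} = \frac{101}{50}$ ($J{\left(m,t \right)} = 2 + \frac{1}{-6 + 8^{2} - 8} = 2 + \frac{1}{-6 + 64 - 8} = 2 + \frac{1}{50} = \frac{101}{50}$)
$\left(J{\left(O{\left(4 \right)},3 \right)} + 116\right)^{2} = \left(\frac{101}{50} + 116\right)^{2} = \left(\frac{5901}{50}\right)^{2} = \frac{34821801}{2500}$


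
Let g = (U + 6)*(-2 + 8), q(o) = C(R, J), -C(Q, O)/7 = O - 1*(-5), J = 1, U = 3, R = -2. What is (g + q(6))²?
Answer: 144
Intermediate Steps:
C(Q, O) = -35 - 7*O (C(Q, O) = -7*(O - 1*(-5)) = -7*(O + 5) = -7*(5 + O) = -35 - 7*O)
q(o) = -42 (q(o) = -35 - 7*1 = -35 - 7 = -42)
g = 54 (g = (3 + 6)*(-2 + 8) = 9*6 = 54)
(g + q(6))² = (54 - 42)² = 12² = 144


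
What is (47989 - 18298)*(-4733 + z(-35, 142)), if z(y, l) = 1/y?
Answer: -4918492296/35 ≈ -1.4053e+8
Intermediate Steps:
(47989 - 18298)*(-4733 + z(-35, 142)) = (47989 - 18298)*(-4733 + 1/(-35)) = 29691*(-4733 - 1/35) = 29691*(-165656/35) = -4918492296/35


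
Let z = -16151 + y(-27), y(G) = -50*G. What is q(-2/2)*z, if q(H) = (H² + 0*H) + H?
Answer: 0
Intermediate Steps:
q(H) = H + H² (q(H) = (H² + 0) + H = H² + H = H + H²)
z = -14801 (z = -16151 - 50*(-27) = -16151 + 1350 = -14801)
q(-2/2)*z = ((-2/2)*(1 - 2/2))*(-14801) = ((-2*½)*(1 - 2*½))*(-14801) = -(1 - 1)*(-14801) = -1*0*(-14801) = 0*(-14801) = 0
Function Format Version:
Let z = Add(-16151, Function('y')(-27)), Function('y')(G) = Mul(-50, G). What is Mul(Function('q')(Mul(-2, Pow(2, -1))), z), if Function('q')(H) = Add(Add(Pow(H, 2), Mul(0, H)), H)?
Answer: 0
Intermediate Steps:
Function('q')(H) = Add(H, Pow(H, 2)) (Function('q')(H) = Add(Add(Pow(H, 2), 0), H) = Add(Pow(H, 2), H) = Add(H, Pow(H, 2)))
z = -14801 (z = Add(-16151, Mul(-50, -27)) = Add(-16151, 1350) = -14801)
Mul(Function('q')(Mul(-2, Pow(2, -1))), z) = Mul(Mul(Mul(-2, Pow(2, -1)), Add(1, Mul(-2, Pow(2, -1)))), -14801) = Mul(Mul(Mul(-2, Rational(1, 2)), Add(1, Mul(-2, Rational(1, 2)))), -14801) = Mul(Mul(-1, Add(1, -1)), -14801) = Mul(Mul(-1, 0), -14801) = Mul(0, -14801) = 0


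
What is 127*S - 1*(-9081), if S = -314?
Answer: -30797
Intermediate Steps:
127*S - 1*(-9081) = 127*(-314) - 1*(-9081) = -39878 + 9081 = -30797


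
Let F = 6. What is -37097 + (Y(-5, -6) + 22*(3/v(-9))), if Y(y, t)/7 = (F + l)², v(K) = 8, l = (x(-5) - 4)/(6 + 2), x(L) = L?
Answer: -2363033/64 ≈ -36922.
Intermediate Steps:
l = -9/8 (l = (-5 - 4)/(6 + 2) = -9/8 ≈ -1.1250)
Y(y, t) = 10647/64 (Y(y, t) = 7*(6 - 9/8)² = 7*(39/8)² = 7*(1521/64) = 10647/64)
-37097 + (Y(-5, -6) + 22*(3/v(-9))) = -37097 + (10647/64 + 22*(3/8)) = -37097 + (10647/64 + 33/4) = -37097 + 11175/64 = -2363033/64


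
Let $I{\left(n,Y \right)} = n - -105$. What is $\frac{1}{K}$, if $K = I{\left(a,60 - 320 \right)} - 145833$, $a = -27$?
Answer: $- \frac{1}{145755} \approx -6.8608 \cdot 10^{-6}$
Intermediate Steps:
$I{\left(n,Y \right)} = 105 + n$ ($I{\left(n,Y \right)} = n + 105 = 105 + n$)
$K = -145755$ ($K = \left(105 - 27\right) - 145833 = 78 - 145833 = -145755$)
$\frac{1}{K} = \frac{1}{-145755} = - \frac{1}{145755}$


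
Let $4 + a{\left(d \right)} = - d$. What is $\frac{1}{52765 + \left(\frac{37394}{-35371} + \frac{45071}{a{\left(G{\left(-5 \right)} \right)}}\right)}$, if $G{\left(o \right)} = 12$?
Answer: $\frac{80848}{4038115485} \approx 2.0021 \cdot 10^{-5}$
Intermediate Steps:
$a{\left(d \right)} = -4 - d$
$\frac{1}{52765 + \left(\frac{37394}{-35371} + \frac{45071}{a{\left(G{\left(-5 \right)} \right)}}\right)} = \frac{1}{52765 + \left(\frac{37394}{-35371} + \frac{45071}{-4 - 12}\right)} = \frac{1}{52765 + \left(37394 \left(- \frac{1}{35371}\right) + \frac{45071}{-4 - 12}\right)} = \frac{1}{52765 + \left(- \frac{5342}{5053} + \frac{45071}{-16}\right)} = \frac{1}{52765 + \left(- \frac{5342}{5053} + 45071 \left(- \frac{1}{16}\right)\right)} = \frac{1}{52765 - \frac{227829235}{80848}} = \frac{1}{\frac{4038115485}{80848}} = \frac{80848}{4038115485}$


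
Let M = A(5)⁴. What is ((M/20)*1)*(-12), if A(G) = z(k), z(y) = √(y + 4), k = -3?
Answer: -⅗ ≈ -0.60000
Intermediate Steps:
z(y) = √(4 + y)
A(G) = 1 (A(G) = √(4 - 3) = √1 = 1)
M = 1 (M = 1⁴ = 1)
((M/20)*1)*(-12) = ((1/20)*1)*(-12) = (1/20)*(-12) = -⅗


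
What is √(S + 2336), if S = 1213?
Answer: 13*√21 ≈ 59.573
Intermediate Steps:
√(S + 2336) = √(1213 + 2336) = √3549 = 13*√21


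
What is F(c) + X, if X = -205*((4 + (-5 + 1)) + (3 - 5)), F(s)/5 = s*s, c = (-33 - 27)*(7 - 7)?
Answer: 410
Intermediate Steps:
c = 0 (c = -60*0 = 0)
F(s) = 5*s² (F(s) = 5*(s*s) = 5*s²)
X = 410 (X = -205*((4 - 4) - 2) = -205*(0 - 2) = -205*(-2) = 410)
F(c) + X = 5*0² + 410 = 5*0 + 410 = 0 + 410 = 410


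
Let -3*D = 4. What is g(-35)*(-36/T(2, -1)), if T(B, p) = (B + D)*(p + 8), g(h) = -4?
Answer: 216/7 ≈ 30.857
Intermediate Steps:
D = -4/3 (D = -1/3*4 = -4/3 ≈ -1.3333)
T(B, p) = (8 + p)*(-4/3 + B) (T(B, p) = (B - 4/3)*(p + 8) = (-4/3 + B)*(8 + p) = (8 + p)*(-4/3 + B))
g(-35)*(-36/T(2, -1)) = -(-144)/(-32/3 + 8*2 - 4/3*(-1) + 2*(-1)) = -(-144)/(-32/3 + 16 + 4/3 - 2) = -(-144)/14/3 = -(-144)*3/14 = -4*(-54/7) = 216/7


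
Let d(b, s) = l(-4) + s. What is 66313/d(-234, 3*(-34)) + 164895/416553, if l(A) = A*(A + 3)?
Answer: -9202239793/13607398 ≈ -676.27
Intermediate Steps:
l(A) = A*(3 + A)
d(b, s) = 4 + s (d(b, s) = -4*(3 - 4) + s = -4*(-1) + s = 4 + s)
66313/d(-234, 3*(-34)) + 164895/416553 = 66313/(4 + 3*(-34)) + 164895/416553 = 66313/(4 - 102) + 164895*(1/416553) = 66313/(-98) + 54965/138851 = 66313*(-1/98) + 54965/138851 = -66313/98 + 54965/138851 = -9202239793/13607398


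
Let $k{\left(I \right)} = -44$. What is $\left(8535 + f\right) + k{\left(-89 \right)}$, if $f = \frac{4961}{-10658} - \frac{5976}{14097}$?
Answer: $\frac{425201227047}{50081942} \approx 8490.1$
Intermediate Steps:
$f = - \frac{44542475}{50081942}$ ($f = 4961 \left(- \frac{1}{10658}\right) - \frac{1992}{4699} = - \frac{4961}{10658} - \frac{1992}{4699} = - \frac{44542475}{50081942} \approx -0.88939$)
$\left(8535 + f\right) + k{\left(-89 \right)} = \left(8535 - \frac{44542475}{50081942}\right) - 44 = \frac{427404832495}{50081942} - 44 = \frac{425201227047}{50081942}$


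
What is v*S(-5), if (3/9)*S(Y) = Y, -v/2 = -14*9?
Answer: -3780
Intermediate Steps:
v = 252 (v = -(-28)*9 = -2*(-126) = 252)
S(Y) = 3*Y
v*S(-5) = 252*(3*(-5)) = 252*(-15) = -3780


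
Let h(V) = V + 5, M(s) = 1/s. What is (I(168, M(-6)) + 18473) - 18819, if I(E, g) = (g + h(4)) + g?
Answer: -1012/3 ≈ -337.33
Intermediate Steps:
h(V) = 5 + V
I(E, g) = 9 + 2*g (I(E, g) = (g + (5 + 4)) + g = (g + 9) + g = (9 + g) + g = 9 + 2*g)
(I(168, M(-6)) + 18473) - 18819 = ((9 + 2/(-6)) + 18473) - 18819 = ((9 + 2*(-⅙)) + 18473) - 18819 = ((9 - ⅓) + 18473) - 18819 = (26/3 + 18473) - 18819 = 55445/3 - 18819 = -1012/3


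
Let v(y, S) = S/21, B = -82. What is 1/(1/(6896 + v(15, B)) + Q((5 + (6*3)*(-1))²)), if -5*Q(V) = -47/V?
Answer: 122300230/6820243 ≈ 17.932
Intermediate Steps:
v(y, S) = S/21 (v(y, S) = S*(1/21) = S/21)
Q(V) = 47/(5*V) (Q(V) = -(-47)/(5*V) = 47/(5*V))
1/(1/(6896 + v(15, B)) + Q((5 + (6*3)*(-1))²)) = 1/(1/(6896 + (1/21)*(-82)) + 47/(5*((5 + (6*3)*(-1))²))) = 1/(1/(6896 - 82/21) + 47/(5*((5 + 18*(-1))²))) = 1/(1/(144734/21) + 47/(5*((5 - 18)²))) = 1/(21/144734 + 47/(5*((-13)²))) = 1/(21/144734 + (47/5)/169) = 1/(21/144734 + (47/5)*(1/169)) = 1/(21/144734 + 47/845) = 1/(6820243/122300230) = 122300230/6820243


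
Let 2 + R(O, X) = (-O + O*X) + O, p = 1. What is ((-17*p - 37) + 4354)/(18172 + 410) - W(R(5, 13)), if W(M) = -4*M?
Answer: 2343482/9291 ≈ 252.23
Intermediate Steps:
R(O, X) = -2 + O*X (R(O, X) = -2 + ((-O + O*X) + O) = -2 + O*X)
((-17*p - 37) + 4354)/(18172 + 410) - W(R(5, 13)) = ((-17*1 - 37) + 4354)/(18172 + 410) - (-4)*(-2 + 5*13) = ((-17 - 37) + 4354)/18582 - (-4)*(-2 + 65) = (-54 + 4354)*(1/18582) - (-4)*63 = 4300*(1/18582) - 1*(-252) = 2150/9291 + 252 = 2343482/9291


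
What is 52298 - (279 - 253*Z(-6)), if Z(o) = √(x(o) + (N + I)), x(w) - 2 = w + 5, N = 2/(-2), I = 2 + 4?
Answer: 52019 + 253*√6 ≈ 52639.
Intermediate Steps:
I = 6
N = -1 (N = 2*(-½) = -1)
x(w) = 7 + w (x(w) = 2 + (w + 5) = 2 + (5 + w) = 7 + w)
Z(o) = √(12 + o) (Z(o) = √((7 + o) + (-1 + 6)) = √((7 + o) + 5) = √(12 + o))
52298 - (279 - 253*Z(-6)) = 52298 - (279 - 253*√(12 - 6)) = 52298 - (279 - 253*√6) = 52298 + (-279 + 253*√6) = 52019 + 253*√6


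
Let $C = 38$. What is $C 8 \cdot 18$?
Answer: $5472$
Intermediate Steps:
$C 8 \cdot 18 = 38 \cdot 8 \cdot 18 = 304 \cdot 18 = 5472$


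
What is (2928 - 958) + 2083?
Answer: 4053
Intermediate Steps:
(2928 - 958) + 2083 = 1970 + 2083 = 4053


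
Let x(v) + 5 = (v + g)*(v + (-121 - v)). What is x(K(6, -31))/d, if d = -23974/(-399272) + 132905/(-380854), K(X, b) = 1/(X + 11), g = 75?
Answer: 5872762760767132/186722268297 ≈ 31452.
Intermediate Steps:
K(X, b) = 1/(11 + X)
d = -10983662841/38016084572 (d = -23974*(-1/399272) + 132905*(-1/380854) = 11987/199636 - 132905/380854 = -10983662841/38016084572 ≈ -0.28892)
x(v) = -9080 - 121*v (x(v) = -5 + (v + 75)*(v + (-121 - v)) = -5 + (75 + v)*(-121) = -5 + (-9075 - 121*v) = -9080 - 121*v)
x(K(6, -31))/d = (-9080 - 121/(11 + 6))/(-10983662841/38016084572) = (-9080 - 121/17)*(-38016084572/10983662841) = -154481/17*(-38016084572/10983662841) = 5872762760767132/186722268297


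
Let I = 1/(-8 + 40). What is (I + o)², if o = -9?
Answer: 82369/1024 ≈ 80.438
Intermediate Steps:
I = 1/32 ≈ 0.031250
(I + o)² = (1/32 - 9)² = (-287/32)² = 82369/1024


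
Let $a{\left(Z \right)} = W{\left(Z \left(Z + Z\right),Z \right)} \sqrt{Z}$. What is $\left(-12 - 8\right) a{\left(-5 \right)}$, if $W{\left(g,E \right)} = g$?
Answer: $- 1000 i \sqrt{5} \approx - 2236.1 i$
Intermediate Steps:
$a{\left(Z \right)} = 2 Z^{\frac{5}{2}}$ ($a{\left(Z \right)} = Z \left(Z + Z\right) \sqrt{Z} = Z 2 Z \sqrt{Z} = 2 Z^{2} \sqrt{Z} = 2 Z^{\frac{5}{2}}$)
$\left(-12 - 8\right) a{\left(-5 \right)} = \left(-12 - 8\right) 2 \left(-5\right)^{\frac{5}{2}} = - 20 \cdot 2 \cdot 25 i \sqrt{5} = - 20 \cdot 50 i \sqrt{5} = - 1000 i \sqrt{5}$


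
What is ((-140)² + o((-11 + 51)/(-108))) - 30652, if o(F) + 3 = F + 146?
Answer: -294553/27 ≈ -10909.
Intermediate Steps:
o(F) = 143 + F (o(F) = -3 + (F + 146) = -3 + (146 + F) = 143 + F)
((-140)² + o((-11 + 51)/(-108))) - 30652 = ((-140)² + (143 + (-11 + 51)/(-108))) - 30652 = (19600 + (143 + 40*(-1/108))) - 30652 = (19600 + (143 - 10/27)) - 30652 = (19600 + 3851/27) - 30652 = 533051/27 - 30652 = -294553/27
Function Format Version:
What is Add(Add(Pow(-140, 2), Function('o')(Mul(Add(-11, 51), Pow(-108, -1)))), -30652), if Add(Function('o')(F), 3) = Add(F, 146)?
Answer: Rational(-294553, 27) ≈ -10909.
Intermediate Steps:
Function('o')(F) = Add(143, F) (Function('o')(F) = Add(-3, Add(F, 146)) = Add(-3, Add(146, F)) = Add(143, F))
Add(Add(Pow(-140, 2), Function('o')(Mul(Add(-11, 51), Pow(-108, -1)))), -30652) = Add(Add(Pow(-140, 2), Add(143, Mul(Add(-11, 51), Pow(-108, -1)))), -30652) = Add(Add(19600, Add(143, Mul(40, Rational(-1, 108)))), -30652) = Add(Add(19600, Add(143, Rational(-10, 27))), -30652) = Add(Add(19600, Rational(3851, 27)), -30652) = Add(Rational(533051, 27), -30652) = Rational(-294553, 27)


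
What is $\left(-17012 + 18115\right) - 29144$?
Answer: $-28041$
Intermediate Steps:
$\left(-17012 + 18115\right) - 29144 = 1103 - 29144 = -28041$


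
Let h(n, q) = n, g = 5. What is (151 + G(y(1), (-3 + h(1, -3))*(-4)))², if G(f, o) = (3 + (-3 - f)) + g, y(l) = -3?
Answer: 25281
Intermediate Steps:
G(f, o) = 5 - f (G(f, o) = (3 + (-3 - f)) + 5 = -f + 5 = 5 - f)
(151 + G(y(1), (-3 + h(1, -3))*(-4)))² = (151 + (5 - 1*(-3)))² = (151 + (5 + 3))² = (151 + 8)² = 159² = 25281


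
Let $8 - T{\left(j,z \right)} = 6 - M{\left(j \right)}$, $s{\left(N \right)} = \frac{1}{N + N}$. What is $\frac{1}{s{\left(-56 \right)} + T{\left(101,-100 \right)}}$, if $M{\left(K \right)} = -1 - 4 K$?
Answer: $- \frac{112}{45137} \approx -0.0024813$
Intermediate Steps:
$s{\left(N \right)} = \frac{1}{2 N}$
$T{\left(j,z \right)} = 1 - 4 j$ ($T{\left(j,z \right)} = 8 - \left(6 - \left(-1 - 4 j\right)\right) = 8 - \left(6 + \left(1 + 4 j\right)\right) = 8 - \left(7 + 4 j\right) = 1 - 4 j$)
$\frac{1}{s{\left(-56 \right)} + T{\left(101,-100 \right)}} = \frac{1}{\frac{1}{2 \left(-56\right)} + \left(1 - 404\right)} = \frac{1}{\frac{1}{2} \left(- \frac{1}{56}\right) + \left(1 - 404\right)} = \frac{1}{- \frac{1}{112} - 403} = \frac{1}{- \frac{45137}{112}} = - \frac{112}{45137}$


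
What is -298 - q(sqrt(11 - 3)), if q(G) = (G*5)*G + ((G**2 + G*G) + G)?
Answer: -354 - 2*sqrt(2) ≈ -356.83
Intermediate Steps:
q(G) = G + 7*G**2 (q(G) = (5*G)*G + ((G**2 + G**2) + G) = 5*G**2 + (2*G**2 + G) = 5*G**2 + (G + 2*G**2) = G + 7*G**2)
-298 - q(sqrt(11 - 3)) = -298 - sqrt(11 - 3)*(1 + 7*sqrt(11 - 3)) = -298 - sqrt(8)*(1 + 7*sqrt(8)) = -298 - 2*sqrt(2)*(1 + 7*(2*sqrt(2))) = -298 - 2*sqrt(2)*(1 + 14*sqrt(2))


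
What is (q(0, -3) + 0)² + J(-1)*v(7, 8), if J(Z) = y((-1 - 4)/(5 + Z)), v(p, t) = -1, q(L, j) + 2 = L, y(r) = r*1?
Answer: 21/4 ≈ 5.2500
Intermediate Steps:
y(r) = r
q(L, j) = -2 + L
J(Z) = -5/(5 + Z) (J(Z) = (-1 - 4)/(5 + Z) = -5/(5 + Z))
(q(0, -3) + 0)² + J(-1)*v(7, 8) = ((-2 + 0) + 0)² - 5/(5 - 1)*(-1) = (-2 + 0)² - 5/4*(-1) = (-2)² - 5*¼*(-1) = 4 - 5/4*(-1) = 4 + 5/4 = 21/4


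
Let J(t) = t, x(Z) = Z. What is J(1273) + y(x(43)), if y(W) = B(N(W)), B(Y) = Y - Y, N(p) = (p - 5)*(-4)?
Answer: 1273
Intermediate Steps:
N(p) = 20 - 4*p (N(p) = (-5 + p)*(-4) = 20 - 4*p)
B(Y) = 0
y(W) = 0
J(1273) + y(x(43)) = 1273 + 0 = 1273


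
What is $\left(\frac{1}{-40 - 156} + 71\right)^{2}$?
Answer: $\frac{193627225}{38416} \approx 5040.3$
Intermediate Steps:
$\left(\frac{1}{-40 - 156} + 71\right)^{2} = \left(\frac{1}{-196} + 71\right)^{2} = \left(- \frac{1}{196} + 71\right)^{2} = \left(\frac{13915}{196}\right)^{2} = \frac{193627225}{38416}$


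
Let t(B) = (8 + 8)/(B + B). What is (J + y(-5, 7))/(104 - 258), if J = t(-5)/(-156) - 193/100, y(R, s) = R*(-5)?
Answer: -1169/7800 ≈ -0.14987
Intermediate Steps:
y(R, s) = -5*R
t(B) = 8/B (t(B) = 16/((2*B)) = 16*(1/(2*B)) = 8/B)
J = -7487/3900 (J = (8/(-5))/(-156) - 193/100 = (8*(-⅕))*(-1/156) - 193*1/100 = -8/5*(-1/156) - 193/100 = 2/195 - 193/100 = -7487/3900 ≈ -1.9197)
(J + y(-5, 7))/(104 - 258) = (-7487/3900 - 5*(-5))/(104 - 258) = (-7487/3900 + 25)/(-154) = (90013/3900)*(-1/154) = -1169/7800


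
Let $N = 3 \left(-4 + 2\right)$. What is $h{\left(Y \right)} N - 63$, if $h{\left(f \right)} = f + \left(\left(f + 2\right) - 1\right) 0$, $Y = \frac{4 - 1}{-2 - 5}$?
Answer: $- \frac{423}{7} \approx -60.429$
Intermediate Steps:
$Y = - \frac{3}{7}$ ($Y = \frac{3}{-7} = 3 \left(- \frac{1}{7}\right) = - \frac{3}{7} \approx -0.42857$)
$h{\left(f \right)} = f$ ($h{\left(f \right)} = f + \left(\left(2 + f\right) - 1\right) 0 = f + \left(1 + f\right) 0 = f + 0 = f$)
$N = -6$ ($N = 3 \left(-2\right) = -6$)
$h{\left(Y \right)} N - 63 = \left(- \frac{3}{7}\right) \left(-6\right) - 63 = \frac{18}{7} - 63 = - \frac{423}{7}$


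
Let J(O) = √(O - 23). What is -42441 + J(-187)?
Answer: -42441 + I*√210 ≈ -42441.0 + 14.491*I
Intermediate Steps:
J(O) = √(-23 + O)
-42441 + J(-187) = -42441 + √(-23 - 187) = -42441 + √(-210) = -42441 + I*√210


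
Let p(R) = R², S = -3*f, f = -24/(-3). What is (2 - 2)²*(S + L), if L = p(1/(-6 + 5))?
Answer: 0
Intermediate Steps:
f = 8 (f = -24*(-⅓) = 8)
S = -24 (S = -3*8 = -24)
L = 1 (L = (1/(-6 + 5))² = (1/(-1))² = (-1)² = 1)
(2 - 2)²*(S + L) = (2 - 2)²*(-24 + 1) = 0²*(-23) = 0*(-23) = 0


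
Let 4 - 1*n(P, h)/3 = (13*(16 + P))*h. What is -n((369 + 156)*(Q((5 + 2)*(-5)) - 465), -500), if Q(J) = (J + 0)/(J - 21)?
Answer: 9507454101/2 ≈ 4.7537e+9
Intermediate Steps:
Q(J) = J/(-21 + J)
n(P, h) = 12 - 3*h*(208 + 13*P) (n(P, h) = 12 - 3*13*(16 + P)*h = 12 - 3*(208 + 13*P)*h = 12 - 3*h*(208 + 13*P))
-n((369 + 156)*(Q((5 + 2)*(-5)) - 465), -500) = -(12 - 624*(-500) - 39*(369 + 156)*(((5 + 2)*(-5))/(-21 + (5 + 2)*(-5)) - 465)*(-500)) = -(12 + 312000 - 39*525*((7*(-5))/(-21 + 7*(-5)) - 465)*(-500)) = -(12 + 312000 - 39*525*(-35/(-21 - 35) - 465)*(-500)) = -(12 + 312000 - 39*525*(-35/(-56) - 465)*(-500)) = -(12 + 312000 - 39*525*(-35*(-1/56) - 465)*(-500)) = -(12 + 312000 - 39*525*(5/8 - 465)*(-500)) = -(12 + 312000 - 39*525*(-3715/8)*(-500)) = -(12 + 312000 - 39*(-1950375/8)*(-500)) = -(12 + 312000 - 9508078125/2) = -1*(-9507454101/2) = 9507454101/2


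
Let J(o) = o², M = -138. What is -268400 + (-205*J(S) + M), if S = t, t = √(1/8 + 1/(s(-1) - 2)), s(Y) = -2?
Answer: -2148099/8 ≈ -2.6851e+5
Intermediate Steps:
t = I*√2/4 (t = √(1/8 + 1/(-2 - 2)) = √(⅛ + 1/(-4)) = √(⅛ - ¼) = √(-⅛) = I*√2/4 ≈ 0.35355*I)
S = I*√2/4 ≈ 0.35355*I
-268400 + (-205*J(S) + M) = -268400 + (-205*(I*√2/4)² - 138) = -268400 + (-205*(-⅛) - 138) = -268400 + (205/8 - 138) = -268400 - 899/8 = -2148099/8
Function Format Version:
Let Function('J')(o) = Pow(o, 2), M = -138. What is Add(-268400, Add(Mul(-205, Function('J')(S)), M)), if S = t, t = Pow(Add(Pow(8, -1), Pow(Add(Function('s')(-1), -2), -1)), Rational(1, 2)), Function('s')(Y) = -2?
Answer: Rational(-2148099, 8) ≈ -2.6851e+5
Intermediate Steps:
t = Mul(Rational(1, 4), I, Pow(2, Rational(1, 2))) (t = Pow(Add(Pow(8, -1), Pow(Add(-2, -2), -1)), Rational(1, 2)) = Pow(Add(Rational(1, 8), Pow(-4, -1)), Rational(1, 2)) = Pow(Add(Rational(1, 8), Rational(-1, 4)), Rational(1, 2)) = Pow(Rational(-1, 8), Rational(1, 2)) = Mul(Rational(1, 4), I, Pow(2, Rational(1, 2))) ≈ Mul(0.35355, I))
S = Mul(Rational(1, 4), I, Pow(2, Rational(1, 2))) ≈ Mul(0.35355, I)
Add(-268400, Add(Mul(-205, Function('J')(S)), M)) = Add(-268400, Add(Mul(-205, Pow(Mul(Rational(1, 4), I, Pow(2, Rational(1, 2))), 2)), -138)) = Add(-268400, Add(Mul(-205, Rational(-1, 8)), -138)) = Add(-268400, Add(Rational(205, 8), -138)) = Add(-268400, Rational(-899, 8)) = Rational(-2148099, 8)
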